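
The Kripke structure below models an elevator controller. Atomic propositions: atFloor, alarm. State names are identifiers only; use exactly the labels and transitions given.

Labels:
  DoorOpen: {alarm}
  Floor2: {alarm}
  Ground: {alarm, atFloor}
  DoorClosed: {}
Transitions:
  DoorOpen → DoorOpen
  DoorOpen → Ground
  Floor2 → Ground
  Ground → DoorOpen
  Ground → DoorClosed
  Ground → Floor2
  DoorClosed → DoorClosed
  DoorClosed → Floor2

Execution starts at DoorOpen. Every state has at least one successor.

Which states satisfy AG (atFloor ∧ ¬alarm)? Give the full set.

none

States satisfying atFloor ∧ ¬alarm: ∅.
States satisfying AG (atFloor ∧ ¬alarm): ∅.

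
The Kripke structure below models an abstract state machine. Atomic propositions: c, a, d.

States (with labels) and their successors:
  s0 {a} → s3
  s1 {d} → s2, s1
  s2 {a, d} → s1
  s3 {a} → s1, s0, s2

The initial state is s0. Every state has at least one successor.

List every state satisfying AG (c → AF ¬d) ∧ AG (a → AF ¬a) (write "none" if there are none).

States satisfying c → AF ¬d: {s0, s1, s2, s3}.
States satisfying AG (c → AF ¬d): {s0, s1, s2, s3}.
States satisfying a → AF ¬a: {s1, s2}.
States satisfying AG (a → AF ¬a): {s1, s2}.
States satisfying AG (c → AF ¬d) ∧ AG (a → AF ¬a): {s1, s2}.

{s1, s2}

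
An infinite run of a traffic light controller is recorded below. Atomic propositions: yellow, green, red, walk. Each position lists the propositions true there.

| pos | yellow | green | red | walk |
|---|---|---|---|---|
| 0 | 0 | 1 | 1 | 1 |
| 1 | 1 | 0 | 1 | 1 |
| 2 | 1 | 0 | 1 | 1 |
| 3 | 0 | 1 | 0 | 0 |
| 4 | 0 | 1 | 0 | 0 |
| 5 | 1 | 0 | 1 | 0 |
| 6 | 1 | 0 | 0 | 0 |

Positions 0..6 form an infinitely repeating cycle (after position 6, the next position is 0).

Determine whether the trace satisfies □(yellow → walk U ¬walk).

yellow → walk U ¬walk holds at every position 0..6, and those are all positions ever visited, so □(yellow → walk U ¬walk) holds.
Positions where yellow holds: 1, 2, 5, 6.
Check walk U ¬walk at each: 1→ok, 2→ok, 5→ok, 6→ok.

Yes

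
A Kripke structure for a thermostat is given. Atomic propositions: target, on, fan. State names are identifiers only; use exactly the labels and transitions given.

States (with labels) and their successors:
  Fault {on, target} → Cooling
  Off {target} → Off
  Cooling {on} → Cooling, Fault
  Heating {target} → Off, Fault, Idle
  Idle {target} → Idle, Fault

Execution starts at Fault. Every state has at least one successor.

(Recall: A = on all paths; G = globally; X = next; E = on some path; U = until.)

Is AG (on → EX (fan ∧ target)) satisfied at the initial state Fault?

Does not hold

States satisfying on → EX (fan ∧ target): {Off, Heating, Idle}.
States satisfying AG (on → EX (fan ∧ target)): {Off}.
Cooling is reachable from Fault and violates on → EX (fan ∧ target), so AG fails at Fault.
Fault ∉ Sat(AG (on → EX (fan ∧ target))).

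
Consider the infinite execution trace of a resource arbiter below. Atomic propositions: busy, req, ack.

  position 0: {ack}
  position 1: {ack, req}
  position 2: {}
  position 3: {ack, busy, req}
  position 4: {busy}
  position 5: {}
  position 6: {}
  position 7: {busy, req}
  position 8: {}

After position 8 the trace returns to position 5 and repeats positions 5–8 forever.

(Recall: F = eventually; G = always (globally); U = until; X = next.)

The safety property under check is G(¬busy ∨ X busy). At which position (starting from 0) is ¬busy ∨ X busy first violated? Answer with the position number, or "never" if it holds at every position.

Check ¬busy ∨ X busy at each position in order: 0 ✓, 1 ✓, 2 ✓, 3 ✓.
At position 4 the labels are {busy} and the next position 5 has {}, so ¬busy ∨ X busy is false there. This is the first violation.

4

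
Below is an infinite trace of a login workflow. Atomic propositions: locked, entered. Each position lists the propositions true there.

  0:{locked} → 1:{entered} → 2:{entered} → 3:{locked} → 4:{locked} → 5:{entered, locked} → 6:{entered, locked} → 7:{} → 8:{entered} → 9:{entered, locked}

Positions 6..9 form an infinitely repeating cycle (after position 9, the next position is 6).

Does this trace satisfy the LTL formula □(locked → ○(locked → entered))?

Violated

locked → ○(locked → entered) must hold at every position from 0 onward. It fails at position 3, so □(locked → ○(locked → entered)) is false.
Positions where locked holds: 0, 3, 4, 5, 6, 9.
Check ○(locked → entered) at each: 0→ok, 3→fails, 4→ok, 5→ok, 6→ok, 9→ok.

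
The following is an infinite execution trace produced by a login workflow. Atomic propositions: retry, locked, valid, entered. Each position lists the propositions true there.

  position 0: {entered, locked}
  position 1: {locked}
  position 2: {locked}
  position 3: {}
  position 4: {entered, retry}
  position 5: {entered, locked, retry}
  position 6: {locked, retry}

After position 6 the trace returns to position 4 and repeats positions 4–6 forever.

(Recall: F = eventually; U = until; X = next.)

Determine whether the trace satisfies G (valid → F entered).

Yes

valid → F entered holds at every position 0..6, and those are all positions ever visited, so G (valid → F entered) holds.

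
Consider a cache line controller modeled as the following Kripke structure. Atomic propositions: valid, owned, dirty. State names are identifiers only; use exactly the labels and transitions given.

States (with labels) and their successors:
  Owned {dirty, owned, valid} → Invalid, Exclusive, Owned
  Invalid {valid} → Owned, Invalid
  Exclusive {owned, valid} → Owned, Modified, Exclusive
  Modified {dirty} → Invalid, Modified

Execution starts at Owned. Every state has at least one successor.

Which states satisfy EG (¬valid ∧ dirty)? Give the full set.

{Modified}

States satisfying ¬valid ∧ dirty: {Modified}.
States satisfying EG (¬valid ∧ dirty): {Modified}.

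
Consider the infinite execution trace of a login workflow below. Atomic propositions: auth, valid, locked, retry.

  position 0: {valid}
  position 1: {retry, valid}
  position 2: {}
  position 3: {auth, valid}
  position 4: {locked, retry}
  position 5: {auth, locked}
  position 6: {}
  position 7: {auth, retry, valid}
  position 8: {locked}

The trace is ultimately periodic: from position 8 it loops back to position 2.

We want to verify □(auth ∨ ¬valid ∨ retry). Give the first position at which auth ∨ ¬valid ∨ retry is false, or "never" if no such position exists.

0

At position 0 the labels are {valid}, so auth ∨ ¬valid ∨ retry is false there. This is the first violation.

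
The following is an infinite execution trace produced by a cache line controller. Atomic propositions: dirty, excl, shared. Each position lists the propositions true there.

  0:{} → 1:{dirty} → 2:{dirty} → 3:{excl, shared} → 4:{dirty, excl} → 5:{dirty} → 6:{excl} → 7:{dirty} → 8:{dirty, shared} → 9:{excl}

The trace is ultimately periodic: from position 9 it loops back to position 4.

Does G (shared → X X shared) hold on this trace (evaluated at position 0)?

shared → X X shared must hold at every position from 0 onward. It fails at position 3, so G (shared → X X shared) is false.
Positions where shared holds: 3, 8.
Check X X shared at each: 3→fails, 8→fails.

Violated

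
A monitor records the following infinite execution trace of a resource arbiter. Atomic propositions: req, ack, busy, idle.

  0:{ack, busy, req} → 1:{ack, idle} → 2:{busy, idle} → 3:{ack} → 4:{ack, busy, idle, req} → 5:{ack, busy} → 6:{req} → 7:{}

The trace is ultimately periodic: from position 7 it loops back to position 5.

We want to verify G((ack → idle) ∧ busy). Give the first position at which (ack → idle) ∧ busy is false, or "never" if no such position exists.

At position 0 the labels are {ack, busy, req}, so (ack → idle) ∧ busy is false there. This is the first violation.

0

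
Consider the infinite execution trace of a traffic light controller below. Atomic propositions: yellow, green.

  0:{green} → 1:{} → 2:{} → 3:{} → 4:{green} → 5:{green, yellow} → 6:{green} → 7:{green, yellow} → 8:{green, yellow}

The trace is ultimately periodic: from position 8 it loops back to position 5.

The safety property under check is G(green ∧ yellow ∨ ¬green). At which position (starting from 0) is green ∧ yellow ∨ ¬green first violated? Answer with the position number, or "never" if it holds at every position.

At position 0 the labels are {green}, so green ∧ yellow ∨ ¬green is false there. This is the first violation.

0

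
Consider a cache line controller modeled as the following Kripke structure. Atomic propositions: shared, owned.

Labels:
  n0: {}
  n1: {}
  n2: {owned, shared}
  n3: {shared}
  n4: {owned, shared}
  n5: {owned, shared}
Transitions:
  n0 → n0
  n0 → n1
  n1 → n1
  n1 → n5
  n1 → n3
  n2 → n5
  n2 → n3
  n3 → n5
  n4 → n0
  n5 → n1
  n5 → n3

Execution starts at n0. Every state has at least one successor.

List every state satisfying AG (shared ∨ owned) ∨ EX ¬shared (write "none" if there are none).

{n0, n1, n4, n5}

States satisfying shared ∨ owned: {n2, n3, n4, n5}.
States satisfying AG (shared ∨ owned): ∅.
States satisfying ¬shared: {n0, n1}.
States satisfying EX ¬shared: {n0, n1, n4, n5}.
States satisfying AG (shared ∨ owned) ∨ EX ¬shared: {n0, n1, n4, n5}.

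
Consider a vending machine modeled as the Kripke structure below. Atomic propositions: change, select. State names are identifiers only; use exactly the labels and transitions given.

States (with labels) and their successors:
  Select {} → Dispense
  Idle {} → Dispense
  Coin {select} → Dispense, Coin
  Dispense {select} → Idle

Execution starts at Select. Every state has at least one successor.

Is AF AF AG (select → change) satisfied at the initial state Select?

States satisfying AF AG (select → change): ∅.
States satisfying AF AF AG (select → change): ∅.
There is a path from Select along which AF AG (select → change) never holds.
Select ∉ Sat(AF AF AG (select → change)).

Does not hold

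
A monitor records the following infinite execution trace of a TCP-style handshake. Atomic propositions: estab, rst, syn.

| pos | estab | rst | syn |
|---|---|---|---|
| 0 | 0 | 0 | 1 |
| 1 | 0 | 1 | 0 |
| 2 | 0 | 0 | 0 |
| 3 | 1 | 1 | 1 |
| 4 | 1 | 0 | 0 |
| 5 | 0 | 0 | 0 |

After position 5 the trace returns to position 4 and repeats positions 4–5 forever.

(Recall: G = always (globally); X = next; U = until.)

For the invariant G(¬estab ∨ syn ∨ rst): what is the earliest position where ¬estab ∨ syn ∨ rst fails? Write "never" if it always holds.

4

Check ¬estab ∨ syn ∨ rst at each position in order: 0 ✓, 1 ✓, 2 ✓, 3 ✓.
At position 4 the labels are {estab}, so ¬estab ∨ syn ∨ rst is false there. This is the first violation.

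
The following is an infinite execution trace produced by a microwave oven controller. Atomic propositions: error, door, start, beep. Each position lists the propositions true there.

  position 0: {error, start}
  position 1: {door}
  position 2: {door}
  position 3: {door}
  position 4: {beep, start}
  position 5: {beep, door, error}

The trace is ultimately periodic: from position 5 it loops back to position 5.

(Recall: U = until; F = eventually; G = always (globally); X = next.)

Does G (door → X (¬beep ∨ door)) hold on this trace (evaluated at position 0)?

Does not hold

door → X (¬beep ∨ door) must hold at every position from 0 onward. It fails at position 3, so G (door → X (¬beep ∨ door)) is false.
Positions where door holds: 1, 2, 3, 5.
Check X (¬beep ∨ door) at each: 1→ok, 2→ok, 3→fails, 5→ok.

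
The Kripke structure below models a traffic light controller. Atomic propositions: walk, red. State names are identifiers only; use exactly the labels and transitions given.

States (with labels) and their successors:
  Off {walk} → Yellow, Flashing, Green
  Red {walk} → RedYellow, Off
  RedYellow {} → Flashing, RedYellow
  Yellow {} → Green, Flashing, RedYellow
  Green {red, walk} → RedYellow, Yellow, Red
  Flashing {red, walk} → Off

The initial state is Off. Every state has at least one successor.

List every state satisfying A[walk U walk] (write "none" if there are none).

{Off, Red, Green, Flashing}

States satisfying walk: {Off, Red, Green, Flashing}.
States satisfying A[walk U walk]: {Off, Red, Green, Flashing}.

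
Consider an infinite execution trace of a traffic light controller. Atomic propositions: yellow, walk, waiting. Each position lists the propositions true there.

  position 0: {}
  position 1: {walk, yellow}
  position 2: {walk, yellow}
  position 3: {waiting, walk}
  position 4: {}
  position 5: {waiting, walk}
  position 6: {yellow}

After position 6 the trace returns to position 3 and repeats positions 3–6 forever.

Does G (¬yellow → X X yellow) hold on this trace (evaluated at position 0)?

¬yellow → X X yellow must hold at every position from 0 onward. It fails at position 3, so G (¬yellow → X X yellow) is false.
Positions where ¬yellow holds: 0, 3, 4, 5.
Check X X yellow at each: 0→ok, 3→fails, 4→ok, 5→fails.

Violated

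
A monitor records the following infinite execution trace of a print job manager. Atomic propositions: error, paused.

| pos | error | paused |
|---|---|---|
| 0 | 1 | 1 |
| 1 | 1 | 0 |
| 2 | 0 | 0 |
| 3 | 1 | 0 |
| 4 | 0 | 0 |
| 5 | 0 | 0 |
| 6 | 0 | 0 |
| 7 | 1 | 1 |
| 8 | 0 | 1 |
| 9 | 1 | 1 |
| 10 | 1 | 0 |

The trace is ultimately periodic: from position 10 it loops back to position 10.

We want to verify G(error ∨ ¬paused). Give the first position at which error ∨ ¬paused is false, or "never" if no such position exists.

Check error ∨ ¬paused at each position in order: 0 ✓, 1 ✓, 2 ✓, 3 ✓, 4 ✓, 5 ✓, 6 ✓, 7 ✓.
At position 8 the labels are {paused}, so error ∨ ¬paused is false there. This is the first violation.

8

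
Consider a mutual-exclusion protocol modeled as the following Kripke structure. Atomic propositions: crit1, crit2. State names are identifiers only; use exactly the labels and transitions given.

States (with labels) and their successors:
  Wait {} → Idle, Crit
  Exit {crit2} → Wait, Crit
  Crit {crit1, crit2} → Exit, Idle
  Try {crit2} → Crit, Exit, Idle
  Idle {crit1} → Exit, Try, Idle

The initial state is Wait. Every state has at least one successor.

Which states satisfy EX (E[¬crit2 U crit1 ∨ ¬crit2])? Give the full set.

States satisfying E[¬crit2 U crit1 ∨ ¬crit2]: {Wait, Crit, Idle}.
States satisfying EX (E[¬crit2 U crit1 ∨ ¬crit2]): {Wait, Exit, Crit, Try, Idle}.

{Wait, Exit, Crit, Try, Idle}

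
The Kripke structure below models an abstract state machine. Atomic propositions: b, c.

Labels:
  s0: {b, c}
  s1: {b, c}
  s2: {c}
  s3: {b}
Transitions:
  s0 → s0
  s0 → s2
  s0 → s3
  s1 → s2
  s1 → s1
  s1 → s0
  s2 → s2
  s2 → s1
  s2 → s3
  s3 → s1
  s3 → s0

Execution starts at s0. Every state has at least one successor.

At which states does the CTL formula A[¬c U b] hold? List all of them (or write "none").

{s0, s1, s3}

States satisfying ¬c: {s3}.
States satisfying b: {s0, s1, s3}.
States satisfying A[¬c U b]: {s0, s1, s3}.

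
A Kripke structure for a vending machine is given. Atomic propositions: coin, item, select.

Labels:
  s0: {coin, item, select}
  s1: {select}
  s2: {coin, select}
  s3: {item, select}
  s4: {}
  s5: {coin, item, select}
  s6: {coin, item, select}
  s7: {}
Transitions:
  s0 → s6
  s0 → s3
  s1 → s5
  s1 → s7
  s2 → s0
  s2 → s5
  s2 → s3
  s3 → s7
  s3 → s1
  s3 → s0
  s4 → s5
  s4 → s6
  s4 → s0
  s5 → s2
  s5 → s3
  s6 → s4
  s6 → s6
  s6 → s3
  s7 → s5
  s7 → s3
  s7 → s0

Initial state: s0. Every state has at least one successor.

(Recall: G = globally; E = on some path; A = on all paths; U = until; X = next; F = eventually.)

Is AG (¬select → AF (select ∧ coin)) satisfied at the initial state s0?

States satisfying ¬select → AF (select ∧ coin): {s0, s1, s2, s3, s4, s5, s6}.
States satisfying AG (¬select → AF (select ∧ coin)): ∅.
s7 is reachable from s0 and violates ¬select → AF (select ∧ coin), so AG fails at s0.
s0 ∉ Sat(AG (¬select → AF (select ∧ coin))).

Violated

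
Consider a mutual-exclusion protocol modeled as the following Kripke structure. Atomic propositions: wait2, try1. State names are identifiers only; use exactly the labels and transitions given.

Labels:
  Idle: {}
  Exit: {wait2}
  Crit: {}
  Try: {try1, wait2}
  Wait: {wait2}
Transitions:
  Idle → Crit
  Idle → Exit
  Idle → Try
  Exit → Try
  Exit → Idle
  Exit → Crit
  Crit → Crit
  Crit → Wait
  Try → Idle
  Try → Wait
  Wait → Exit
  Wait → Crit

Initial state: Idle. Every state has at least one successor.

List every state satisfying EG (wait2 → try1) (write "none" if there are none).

{Idle, Crit, Try}

States satisfying wait2 → try1: {Idle, Crit, Try}.
States satisfying EG (wait2 → try1): {Idle, Crit, Try}.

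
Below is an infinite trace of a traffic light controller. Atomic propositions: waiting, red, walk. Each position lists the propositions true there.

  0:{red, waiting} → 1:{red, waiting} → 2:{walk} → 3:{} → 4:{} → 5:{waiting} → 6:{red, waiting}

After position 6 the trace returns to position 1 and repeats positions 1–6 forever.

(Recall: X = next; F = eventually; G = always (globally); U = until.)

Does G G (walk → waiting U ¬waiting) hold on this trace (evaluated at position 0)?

G (walk → waiting U ¬waiting) holds at every position 0..6, and those are all positions ever visited, so G G (walk → waiting U ¬waiting) holds.

Yes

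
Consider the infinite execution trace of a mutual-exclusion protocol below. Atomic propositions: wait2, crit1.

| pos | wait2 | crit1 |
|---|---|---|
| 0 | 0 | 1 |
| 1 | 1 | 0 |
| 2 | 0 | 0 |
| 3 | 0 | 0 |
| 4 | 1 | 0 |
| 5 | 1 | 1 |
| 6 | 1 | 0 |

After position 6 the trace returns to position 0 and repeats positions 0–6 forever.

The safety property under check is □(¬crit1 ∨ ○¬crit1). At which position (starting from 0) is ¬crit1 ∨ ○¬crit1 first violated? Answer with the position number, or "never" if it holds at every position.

¬crit1 ∨ ○¬crit1 holds at every position 0..6, and those are all the positions the trace ever visits, so the invariant □(¬crit1 ∨ ○¬crit1) is never violated.

never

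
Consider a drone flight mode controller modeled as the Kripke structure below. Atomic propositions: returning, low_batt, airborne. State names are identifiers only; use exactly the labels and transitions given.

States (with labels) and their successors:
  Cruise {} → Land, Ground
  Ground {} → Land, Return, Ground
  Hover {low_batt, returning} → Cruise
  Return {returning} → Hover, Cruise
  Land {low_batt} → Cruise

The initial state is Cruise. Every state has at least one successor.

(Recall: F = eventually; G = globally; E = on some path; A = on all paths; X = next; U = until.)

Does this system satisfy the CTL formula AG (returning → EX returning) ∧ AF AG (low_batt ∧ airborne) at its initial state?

Does not hold

States satisfying returning → EX returning: {Cruise, Ground, Return, Land}.
States satisfying AG (returning → EX returning): ∅.
States satisfying AG (low_batt ∧ airborne): ∅.
States satisfying AF AG (low_batt ∧ airborne): ∅.
States satisfying AG (returning → EX returning) ∧ AF AG (low_batt ∧ airborne): ∅.
Cruise ∉ Sat(AG (returning → EX returning) ∧ AF AG (low_batt ∧ airborne)).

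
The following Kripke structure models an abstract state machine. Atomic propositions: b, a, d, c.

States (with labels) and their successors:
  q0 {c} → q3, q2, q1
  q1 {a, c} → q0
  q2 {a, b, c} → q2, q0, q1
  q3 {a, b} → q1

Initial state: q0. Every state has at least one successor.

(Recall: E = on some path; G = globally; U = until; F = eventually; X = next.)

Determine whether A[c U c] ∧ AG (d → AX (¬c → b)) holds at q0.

States satisfying c: {q0, q1, q2}.
States satisfying A[c U c]: {q0, q1, q2}.
States satisfying d → AX (¬c → b): {q0, q1, q2, q3}.
States satisfying AG (d → AX (¬c → b)): {q0, q1, q2, q3}.
States satisfying A[c U c] ∧ AG (d → AX (¬c → b)): {q0, q1, q2}.
q0 ∈ Sat(A[c U c] ∧ AG (d → AX (¬c → b))).

Holds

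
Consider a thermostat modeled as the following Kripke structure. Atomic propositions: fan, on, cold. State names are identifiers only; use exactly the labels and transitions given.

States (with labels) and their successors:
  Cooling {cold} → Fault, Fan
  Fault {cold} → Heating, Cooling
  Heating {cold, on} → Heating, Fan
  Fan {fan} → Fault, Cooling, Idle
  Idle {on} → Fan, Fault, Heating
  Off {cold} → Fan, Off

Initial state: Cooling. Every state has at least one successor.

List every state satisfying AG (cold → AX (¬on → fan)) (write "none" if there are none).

none

States satisfying cold → AX (¬on → fan): {Heating, Fan, Idle}.
States satisfying AG (cold → AX (¬on → fan)): ∅.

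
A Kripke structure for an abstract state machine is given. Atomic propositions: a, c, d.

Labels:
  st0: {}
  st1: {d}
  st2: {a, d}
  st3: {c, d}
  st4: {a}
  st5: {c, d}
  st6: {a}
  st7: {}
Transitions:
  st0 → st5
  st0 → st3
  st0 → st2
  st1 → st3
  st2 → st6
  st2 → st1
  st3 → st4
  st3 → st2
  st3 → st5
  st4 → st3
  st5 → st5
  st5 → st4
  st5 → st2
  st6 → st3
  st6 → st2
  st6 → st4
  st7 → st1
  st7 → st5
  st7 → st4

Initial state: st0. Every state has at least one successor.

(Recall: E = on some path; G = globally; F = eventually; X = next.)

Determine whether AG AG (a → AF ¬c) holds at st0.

Holds

States satisfying AG (a → AF ¬c): {st0, st1, st2, st3, st4, st5, st6, st7}.
States satisfying AG AG (a → AF ¬c): {st0, st1, st2, st3, st4, st5, st6, st7}.
Every state reachable from st0 satisfies AG (a → AF ¬c).
st0 ∈ Sat(AG AG (a → AF ¬c)).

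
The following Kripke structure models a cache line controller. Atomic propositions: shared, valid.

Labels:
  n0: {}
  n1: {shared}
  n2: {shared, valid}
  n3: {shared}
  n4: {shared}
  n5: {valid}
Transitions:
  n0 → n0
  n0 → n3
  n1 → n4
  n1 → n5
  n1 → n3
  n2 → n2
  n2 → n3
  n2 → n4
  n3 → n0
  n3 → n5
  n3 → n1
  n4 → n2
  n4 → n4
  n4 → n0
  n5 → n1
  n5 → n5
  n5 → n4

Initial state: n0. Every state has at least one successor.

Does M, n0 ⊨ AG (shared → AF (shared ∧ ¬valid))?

States satisfying shared → AF (shared ∧ ¬valid): {n0, n1, n3, n4, n5}.
States satisfying AG (shared → AF (shared ∧ ¬valid)): ∅.
n2 is reachable from n0 and violates shared → AF (shared ∧ ¬valid), so AG fails at n0.
n0 ∉ Sat(AG (shared → AF (shared ∧ ¬valid))).

Does not hold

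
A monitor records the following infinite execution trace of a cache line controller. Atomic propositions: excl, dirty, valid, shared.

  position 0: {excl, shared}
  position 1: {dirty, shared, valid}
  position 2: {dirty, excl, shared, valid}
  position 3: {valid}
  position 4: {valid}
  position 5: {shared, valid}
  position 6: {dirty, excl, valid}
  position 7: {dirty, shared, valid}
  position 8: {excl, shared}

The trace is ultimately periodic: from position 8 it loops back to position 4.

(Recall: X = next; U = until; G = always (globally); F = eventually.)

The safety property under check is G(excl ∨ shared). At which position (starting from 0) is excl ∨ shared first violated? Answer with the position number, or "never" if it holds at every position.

3

Check excl ∨ shared at each position in order: 0 ✓, 1 ✓, 2 ✓.
At position 3 the labels are {valid}, so excl ∨ shared is false there. This is the first violation.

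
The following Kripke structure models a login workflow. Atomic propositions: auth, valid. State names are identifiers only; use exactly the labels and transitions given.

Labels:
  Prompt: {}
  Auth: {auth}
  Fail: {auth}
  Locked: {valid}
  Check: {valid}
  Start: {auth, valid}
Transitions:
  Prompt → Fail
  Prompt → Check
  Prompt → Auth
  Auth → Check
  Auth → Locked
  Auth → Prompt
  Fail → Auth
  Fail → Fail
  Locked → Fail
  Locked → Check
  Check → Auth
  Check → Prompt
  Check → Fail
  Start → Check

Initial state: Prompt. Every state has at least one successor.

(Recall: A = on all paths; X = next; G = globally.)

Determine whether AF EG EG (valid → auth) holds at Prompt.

States satisfying EG EG (valid → auth): {Prompt, Auth, Fail}.
States satisfying AF EG EG (valid → auth): {Prompt, Auth, Fail, Locked, Check, Start}.
Prompt ∈ Sat(AF EG EG (valid → auth)).

Satisfied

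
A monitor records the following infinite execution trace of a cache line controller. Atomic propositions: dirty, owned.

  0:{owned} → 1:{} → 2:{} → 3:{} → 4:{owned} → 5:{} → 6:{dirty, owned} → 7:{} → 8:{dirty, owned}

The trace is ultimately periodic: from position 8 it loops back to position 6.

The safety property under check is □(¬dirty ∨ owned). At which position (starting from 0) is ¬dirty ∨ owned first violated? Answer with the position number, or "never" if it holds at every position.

never

¬dirty ∨ owned holds at every position 0..8, and those are all the positions the trace ever visits, so the invariant □(¬dirty ∨ owned) is never violated.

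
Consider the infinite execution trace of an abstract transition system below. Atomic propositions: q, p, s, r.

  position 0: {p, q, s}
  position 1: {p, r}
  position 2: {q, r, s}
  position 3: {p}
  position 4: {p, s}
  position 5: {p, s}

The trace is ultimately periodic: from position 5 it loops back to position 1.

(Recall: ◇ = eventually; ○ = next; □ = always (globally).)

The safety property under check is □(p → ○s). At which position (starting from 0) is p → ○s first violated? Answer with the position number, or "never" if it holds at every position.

0

At position 0 the labels are {p, q, s} and the next position 1 has {p, r}, so p → ○s is false there. This is the first violation.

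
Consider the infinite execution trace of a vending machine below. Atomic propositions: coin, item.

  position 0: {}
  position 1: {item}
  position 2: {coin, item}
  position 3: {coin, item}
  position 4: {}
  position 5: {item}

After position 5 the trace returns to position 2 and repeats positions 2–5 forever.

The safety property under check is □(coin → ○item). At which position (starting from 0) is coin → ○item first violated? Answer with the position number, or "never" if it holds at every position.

Check coin → ○item at each position in order: 0 ✓, 1 ✓, 2 ✓.
At position 3 the labels are {coin, item} and the next position 4 has {}, so coin → ○item is false there. This is the first violation.

3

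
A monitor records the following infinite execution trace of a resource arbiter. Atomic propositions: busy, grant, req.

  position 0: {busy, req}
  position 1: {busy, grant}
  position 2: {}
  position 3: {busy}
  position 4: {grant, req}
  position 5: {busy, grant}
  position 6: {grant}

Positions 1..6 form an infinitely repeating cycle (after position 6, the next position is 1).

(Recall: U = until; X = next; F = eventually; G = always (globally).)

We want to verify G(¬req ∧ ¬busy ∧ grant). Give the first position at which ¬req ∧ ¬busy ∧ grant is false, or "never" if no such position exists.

At position 0 the labels are {busy, req}, so ¬req ∧ ¬busy ∧ grant is false there. This is the first violation.

0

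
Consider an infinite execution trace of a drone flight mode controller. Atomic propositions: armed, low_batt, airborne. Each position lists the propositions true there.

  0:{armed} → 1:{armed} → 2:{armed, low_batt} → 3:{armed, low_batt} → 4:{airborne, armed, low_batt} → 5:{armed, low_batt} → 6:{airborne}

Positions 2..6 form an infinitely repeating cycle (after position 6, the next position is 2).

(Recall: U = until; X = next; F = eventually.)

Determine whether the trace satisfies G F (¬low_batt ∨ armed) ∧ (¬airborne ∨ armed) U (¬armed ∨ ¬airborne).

F (¬low_batt ∨ armed) holds at every position 0..6, and those are all positions ever visited, so G F (¬low_batt ∨ armed) holds.
Walking from position 0: ¬armed ∨ ¬airborne first holds at position 0, and ¬airborne ∨ armed holds at every earlier position along the way, so (¬airborne ∨ armed) U (¬armed ∨ ¬airborne) holds.
At position 0: G F (¬low_batt ∨ armed) is true; (¬airborne ∨ armed) U (¬armed ∨ ¬airborne) is true; so G F (¬low_batt ∨ armed) ∧ (¬airborne ∨ armed) U (¬armed ∨ ¬airborne) is true.

Holds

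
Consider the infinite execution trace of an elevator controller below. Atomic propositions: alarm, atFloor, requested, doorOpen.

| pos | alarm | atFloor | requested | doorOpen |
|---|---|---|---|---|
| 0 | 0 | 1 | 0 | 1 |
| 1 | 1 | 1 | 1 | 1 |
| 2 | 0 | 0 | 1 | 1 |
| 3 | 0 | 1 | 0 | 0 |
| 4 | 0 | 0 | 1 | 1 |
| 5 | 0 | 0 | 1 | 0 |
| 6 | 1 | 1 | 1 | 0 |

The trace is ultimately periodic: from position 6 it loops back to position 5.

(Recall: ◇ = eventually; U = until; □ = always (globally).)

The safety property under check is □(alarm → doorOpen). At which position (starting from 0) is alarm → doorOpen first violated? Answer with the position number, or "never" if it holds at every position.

6

Check alarm → doorOpen at each position in order: 0 ✓, 1 ✓, 2 ✓, 3 ✓, 4 ✓, 5 ✓.
At position 6 the labels are {alarm, atFloor, requested}, so alarm → doorOpen is false there. This is the first violation.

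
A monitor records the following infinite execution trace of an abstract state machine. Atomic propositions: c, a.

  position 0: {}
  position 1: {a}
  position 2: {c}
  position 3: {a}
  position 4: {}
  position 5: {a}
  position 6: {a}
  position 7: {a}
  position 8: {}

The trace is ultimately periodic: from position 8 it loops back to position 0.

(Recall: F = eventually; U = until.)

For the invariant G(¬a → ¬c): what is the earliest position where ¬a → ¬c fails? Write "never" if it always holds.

Check ¬a → ¬c at each position in order: 0 ✓, 1 ✓.
At position 2 the labels are {c}, so ¬a → ¬c is false there. This is the first violation.

2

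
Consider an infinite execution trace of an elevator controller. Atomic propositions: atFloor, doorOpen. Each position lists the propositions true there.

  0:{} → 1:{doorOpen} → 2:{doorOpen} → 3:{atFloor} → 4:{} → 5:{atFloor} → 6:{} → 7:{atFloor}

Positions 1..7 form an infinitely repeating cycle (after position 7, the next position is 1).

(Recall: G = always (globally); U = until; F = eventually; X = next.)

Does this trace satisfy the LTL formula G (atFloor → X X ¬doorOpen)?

Does not hold

atFloor → X X ¬doorOpen must hold at every position from 0 onward. It fails at position 7, so G (atFloor → X X ¬doorOpen) is false.
Positions where atFloor holds: 3, 5, 7.
Check X X ¬doorOpen at each: 3→ok, 5→ok, 7→fails.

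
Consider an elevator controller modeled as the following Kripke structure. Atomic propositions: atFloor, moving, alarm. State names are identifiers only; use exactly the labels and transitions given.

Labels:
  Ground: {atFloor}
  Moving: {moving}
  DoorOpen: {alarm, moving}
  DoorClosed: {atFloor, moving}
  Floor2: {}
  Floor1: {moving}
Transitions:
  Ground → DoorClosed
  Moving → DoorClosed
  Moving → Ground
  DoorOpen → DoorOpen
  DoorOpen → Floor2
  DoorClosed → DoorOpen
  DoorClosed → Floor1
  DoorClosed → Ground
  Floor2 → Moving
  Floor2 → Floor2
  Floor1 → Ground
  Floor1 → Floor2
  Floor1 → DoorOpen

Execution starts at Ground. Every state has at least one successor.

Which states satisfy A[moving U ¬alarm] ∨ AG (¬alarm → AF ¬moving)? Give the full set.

States satisfying moving: {Moving, DoorOpen, DoorClosed, Floor1}.
States satisfying ¬alarm: {Ground, Moving, DoorClosed, Floor2, Floor1}.
States satisfying A[moving U ¬alarm]: {Ground, Moving, DoorClosed, Floor2, Floor1}.
States satisfying ¬alarm → AF ¬moving: {Ground, DoorOpen, Floor2}.
States satisfying AG (¬alarm → AF ¬moving): ∅.
States satisfying A[moving U ¬alarm] ∨ AG (¬alarm → AF ¬moving): {Ground, Moving, DoorClosed, Floor2, Floor1}.

{Ground, Moving, DoorClosed, Floor2, Floor1}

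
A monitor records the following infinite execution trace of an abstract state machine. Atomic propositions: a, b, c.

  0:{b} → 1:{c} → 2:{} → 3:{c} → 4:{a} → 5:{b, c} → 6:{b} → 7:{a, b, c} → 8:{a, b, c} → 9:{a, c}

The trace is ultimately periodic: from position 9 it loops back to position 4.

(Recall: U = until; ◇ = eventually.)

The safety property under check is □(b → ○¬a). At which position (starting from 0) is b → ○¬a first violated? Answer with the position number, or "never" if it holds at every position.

6

Check b → ○¬a at each position in order: 0 ✓, 1 ✓, 2 ✓, 3 ✓, 4 ✓, 5 ✓.
At position 6 the labels are {b} and the next position 7 has {a, b, c}, so b → ○¬a is false there. This is the first violation.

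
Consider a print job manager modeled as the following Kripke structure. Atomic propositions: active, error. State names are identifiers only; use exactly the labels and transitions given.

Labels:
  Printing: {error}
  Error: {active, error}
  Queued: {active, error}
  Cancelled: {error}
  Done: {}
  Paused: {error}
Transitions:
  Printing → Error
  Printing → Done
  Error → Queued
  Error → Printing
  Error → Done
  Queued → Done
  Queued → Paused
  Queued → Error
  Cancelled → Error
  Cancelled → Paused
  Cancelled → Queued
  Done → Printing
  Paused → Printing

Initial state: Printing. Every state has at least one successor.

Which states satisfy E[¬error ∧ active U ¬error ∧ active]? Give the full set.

none

States satisfying ¬error ∧ active: ∅.
States satisfying E[¬error ∧ active U ¬error ∧ active]: ∅.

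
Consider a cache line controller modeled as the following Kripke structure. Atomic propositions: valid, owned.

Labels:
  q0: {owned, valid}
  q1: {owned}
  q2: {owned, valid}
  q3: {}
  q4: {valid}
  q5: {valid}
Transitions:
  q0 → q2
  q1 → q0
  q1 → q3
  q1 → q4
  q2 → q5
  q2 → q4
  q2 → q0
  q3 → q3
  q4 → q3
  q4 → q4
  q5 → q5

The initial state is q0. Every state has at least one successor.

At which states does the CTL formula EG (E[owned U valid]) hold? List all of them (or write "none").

States satisfying E[owned U valid]: {q0, q1, q2, q4, q5}.
States satisfying EG (E[owned U valid]): {q0, q1, q2, q4, q5}.

{q0, q1, q2, q4, q5}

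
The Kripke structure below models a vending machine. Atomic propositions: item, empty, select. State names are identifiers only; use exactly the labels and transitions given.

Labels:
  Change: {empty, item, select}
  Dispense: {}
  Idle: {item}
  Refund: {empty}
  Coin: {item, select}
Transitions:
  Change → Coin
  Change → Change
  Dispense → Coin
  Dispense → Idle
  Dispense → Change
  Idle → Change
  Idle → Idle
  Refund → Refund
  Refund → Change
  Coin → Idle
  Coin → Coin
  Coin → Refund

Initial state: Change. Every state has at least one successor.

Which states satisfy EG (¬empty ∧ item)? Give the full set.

{Idle, Coin}

States satisfying ¬empty ∧ item: {Idle, Coin}.
States satisfying EG (¬empty ∧ item): {Idle, Coin}.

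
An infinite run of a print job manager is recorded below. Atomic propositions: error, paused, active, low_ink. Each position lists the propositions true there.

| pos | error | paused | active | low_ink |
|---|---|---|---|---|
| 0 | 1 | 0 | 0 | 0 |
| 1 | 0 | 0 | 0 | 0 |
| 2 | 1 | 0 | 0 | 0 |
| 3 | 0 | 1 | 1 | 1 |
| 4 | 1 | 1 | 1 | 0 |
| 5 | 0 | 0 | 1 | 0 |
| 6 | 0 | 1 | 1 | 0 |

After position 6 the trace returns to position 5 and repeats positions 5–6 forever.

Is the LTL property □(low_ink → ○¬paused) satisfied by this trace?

Violated

low_ink → ○¬paused must hold at every position from 0 onward. It fails at position 3, so □(low_ink → ○¬paused) is false.
Positions where low_ink holds: 3.
Check ○¬paused at each: 3→fails.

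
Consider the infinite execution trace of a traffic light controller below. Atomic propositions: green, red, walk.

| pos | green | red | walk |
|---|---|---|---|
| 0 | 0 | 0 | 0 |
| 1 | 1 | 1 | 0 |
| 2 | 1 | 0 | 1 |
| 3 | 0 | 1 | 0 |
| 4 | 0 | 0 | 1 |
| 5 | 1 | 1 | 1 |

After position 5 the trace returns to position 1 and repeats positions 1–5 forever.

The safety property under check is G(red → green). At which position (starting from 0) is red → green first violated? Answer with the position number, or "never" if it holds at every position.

3

Check red → green at each position in order: 0 ✓, 1 ✓, 2 ✓.
At position 3 the labels are {red}, so red → green is false there. This is the first violation.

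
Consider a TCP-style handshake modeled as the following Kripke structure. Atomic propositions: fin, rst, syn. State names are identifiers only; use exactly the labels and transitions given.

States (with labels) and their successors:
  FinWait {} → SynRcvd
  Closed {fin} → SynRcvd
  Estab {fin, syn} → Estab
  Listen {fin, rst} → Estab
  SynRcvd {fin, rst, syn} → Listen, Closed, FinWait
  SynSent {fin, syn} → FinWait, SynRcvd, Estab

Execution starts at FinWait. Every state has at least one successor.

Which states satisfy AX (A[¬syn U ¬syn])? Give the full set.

{SynRcvd}

States satisfying A[¬syn U ¬syn]: {FinWait, Closed, Listen}.
States satisfying AX (A[¬syn U ¬syn]): {SynRcvd}.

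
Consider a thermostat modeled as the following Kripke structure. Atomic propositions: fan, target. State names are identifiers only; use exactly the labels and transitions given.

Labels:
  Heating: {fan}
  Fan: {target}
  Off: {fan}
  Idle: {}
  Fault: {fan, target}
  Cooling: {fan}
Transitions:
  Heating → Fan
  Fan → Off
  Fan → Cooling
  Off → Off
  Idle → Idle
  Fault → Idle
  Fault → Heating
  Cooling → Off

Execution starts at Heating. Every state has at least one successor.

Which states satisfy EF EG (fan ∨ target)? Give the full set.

States satisfying EG (fan ∨ target): {Heating, Fan, Off, Fault, Cooling}.
States satisfying EF EG (fan ∨ target): {Heating, Fan, Off, Fault, Cooling}.

{Heating, Fan, Off, Fault, Cooling}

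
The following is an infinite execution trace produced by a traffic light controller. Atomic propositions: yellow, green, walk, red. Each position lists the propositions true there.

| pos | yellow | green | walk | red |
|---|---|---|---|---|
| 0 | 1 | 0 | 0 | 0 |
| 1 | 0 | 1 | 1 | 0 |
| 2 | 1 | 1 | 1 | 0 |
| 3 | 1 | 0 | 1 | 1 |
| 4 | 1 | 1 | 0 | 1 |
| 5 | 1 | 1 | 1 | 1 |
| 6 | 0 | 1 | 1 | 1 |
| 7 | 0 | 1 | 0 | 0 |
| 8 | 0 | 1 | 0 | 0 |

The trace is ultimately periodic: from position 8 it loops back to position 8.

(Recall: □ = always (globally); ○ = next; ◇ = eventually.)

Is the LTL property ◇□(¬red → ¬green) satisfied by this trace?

□(¬red → ¬green) is false at every position 0..8, so it never becomes true and ◇□(¬red → ¬green) fails.

No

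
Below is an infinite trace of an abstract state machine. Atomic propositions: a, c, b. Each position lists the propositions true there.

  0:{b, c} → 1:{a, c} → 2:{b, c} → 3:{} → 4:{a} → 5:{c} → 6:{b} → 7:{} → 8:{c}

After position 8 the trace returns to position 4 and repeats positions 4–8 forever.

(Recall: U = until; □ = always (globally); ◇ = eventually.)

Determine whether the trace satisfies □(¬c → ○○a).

Violated

¬c → ○○a must hold at every position from 0 onward. It fails at position 3, so □(¬c → ○○a) is false.
Positions where ¬c holds: 3, 4, 6, 7.
Check ○○a at each: 3→fails, 4→fails, 6→fails, 7→ok.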